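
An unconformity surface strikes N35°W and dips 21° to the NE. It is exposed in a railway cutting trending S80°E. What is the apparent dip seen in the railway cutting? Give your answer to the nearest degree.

15°

The section lies 45° from the strike.
tan α = tan 21° × sin 45° = 0.3839 × 0.7071 = 0.2714
α = arctan(0.2714) = 15.19°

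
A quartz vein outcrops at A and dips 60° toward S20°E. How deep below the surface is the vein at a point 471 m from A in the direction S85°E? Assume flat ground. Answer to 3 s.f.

345 m

The hole lies 65° from the dip direction, so the down-dip offset is 471 × cos 65° = 199.05 m.
Depth = down-dip offset × tan(dip) = 199.05 × tan 60° = 199.05 × 1.7321
Depth = 344.77 m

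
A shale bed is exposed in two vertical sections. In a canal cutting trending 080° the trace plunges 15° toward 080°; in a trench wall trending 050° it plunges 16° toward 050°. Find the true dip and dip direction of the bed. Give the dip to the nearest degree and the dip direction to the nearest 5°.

true dip 16°, dip direction 060°

Represent each trace as a vector plunging at its apparent dip toward its trend (east-north-up frame): v₁ = (0.951, 0.168, -0.259), v₂ = (0.736, 0.618, -0.276).
Cross product v₁ × v₂ gives the pole to the plane: n ∝ (0.114, 0.072, 0.464).
tan δ = √(n_x²+n_y²)/n_z = 0.134/0.464, so δ = 16.1°.
Dip direction = azimuth of (n_x, n_y) = atan2(0.114, 0.072) = 58°.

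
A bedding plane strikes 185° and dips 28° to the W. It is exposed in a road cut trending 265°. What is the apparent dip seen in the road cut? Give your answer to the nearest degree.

28°

Angle between strike (185°) and section (265°): β = 80°.
tan α = tan 28° × sin 80° = 0.5317 × 0.9848 = 0.5236
α = arctan(0.5236) = 27.64°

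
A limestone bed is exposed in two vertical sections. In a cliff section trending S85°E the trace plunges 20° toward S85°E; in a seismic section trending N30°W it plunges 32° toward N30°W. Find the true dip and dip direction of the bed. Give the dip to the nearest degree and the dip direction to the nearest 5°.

Represent each trace as a vector plunging at its apparent dip toward its trend (east-north-up frame): v₁ = (0.936, -0.082, -0.342), v₂ = (-0.424, 0.734, -0.530).
The plane normal is n = v₁ × v₂ ∝ (0.295, 0.641, 0.653).
Dip δ = arctan(|n_h|/n_z) = arctan(0.706/0.653) = 47.2°.
Dip direction = atan2(0.295, 0.641) = 25° (azimuth of n's horizontal projection).

true dip 47°, dip direction 025°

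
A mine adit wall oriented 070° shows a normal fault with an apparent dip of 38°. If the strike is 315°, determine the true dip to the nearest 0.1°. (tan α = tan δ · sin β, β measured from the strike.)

The section is 65° from the strike.
tan δ = tan α / sin β = tan 38° / sin 65° = 0.7813 / 0.9063 = 0.8621
δ = arctan(0.8621) = 40.76°

40.8°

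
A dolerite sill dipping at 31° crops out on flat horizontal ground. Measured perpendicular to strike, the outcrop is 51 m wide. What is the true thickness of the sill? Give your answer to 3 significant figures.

True thickness t = w · sin(dip) = 51 × sin 31°
t = 51 × 0.5150 = 26.267 m

26.3 m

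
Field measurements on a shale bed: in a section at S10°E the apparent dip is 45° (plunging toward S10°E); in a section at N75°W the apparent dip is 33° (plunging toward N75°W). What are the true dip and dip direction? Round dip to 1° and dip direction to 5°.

true dip 57°, dip direction 220°

Each apparent-dip line lies in the plane. As unit vectors (x east, y north, z up), v₁ plunges 45°→S10°E and v₂ plunges 33°→N75°W.
The plane normal is n = v₁ × v₂ ∝ (-0.533, -0.640, 0.537).
True dip = arccos(n_z / |n|) = arccos(0.5424) = 57.2°.
Dip direction = atan2(-0.533, -0.640) = 220° (azimuth of n's horizontal projection).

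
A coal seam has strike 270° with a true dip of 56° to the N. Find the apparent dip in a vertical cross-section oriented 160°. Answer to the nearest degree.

54°

Angle between strike (270°) and section (160°): β = 70°.
tan α = tan 56° × sin 70° = 1.4826 × 0.9397 = 1.3932
α = arctan(1.3932) = 54.33°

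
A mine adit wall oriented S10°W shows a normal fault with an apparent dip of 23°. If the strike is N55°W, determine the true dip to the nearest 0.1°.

25.1°

β = acute angle between strike N55°W and section S10°W = 65°.
tan δ = tan α / sin β = tan 23° / sin 65° = 0.4245 / 0.9063 = 0.4684
δ = arctan(0.4684) = 25.10°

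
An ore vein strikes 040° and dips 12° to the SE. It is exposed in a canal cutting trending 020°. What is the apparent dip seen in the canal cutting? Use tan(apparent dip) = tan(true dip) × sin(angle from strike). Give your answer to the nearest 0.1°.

The section lies 20° from the strike.
tan α = tan 12° × sin 20° = 0.2126 × 0.3420 = 0.0727
apparent dip = arctan 0.0727 = 4.16°

4.2°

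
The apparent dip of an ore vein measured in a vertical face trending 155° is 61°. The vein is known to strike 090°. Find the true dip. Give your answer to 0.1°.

63.3°

β = acute angle between strike 090° and section 155° = 65°.
tan(true dip) = tan 61° / sin 65° = 1.9905
δ = arctan(1.9905) = 63.33°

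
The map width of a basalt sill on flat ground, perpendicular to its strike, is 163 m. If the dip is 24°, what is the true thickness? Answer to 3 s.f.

True thickness t = w · sin(dip) = 163 × sin 24°
t = 163 × 0.4067 = 66.298 m

66.3 m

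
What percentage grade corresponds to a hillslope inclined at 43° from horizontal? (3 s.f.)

grade % = 100 × tan 43° = 100 × 0.9325

93.3%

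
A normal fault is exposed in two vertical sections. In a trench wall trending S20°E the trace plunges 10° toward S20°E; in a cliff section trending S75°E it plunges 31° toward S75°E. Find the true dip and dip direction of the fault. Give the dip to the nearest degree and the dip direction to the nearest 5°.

true dip 32°, dip direction 085°

Each apparent-dip line lies in the plane. As unit vectors (x east, y north, z up), v₁ plunges 10°→S20°E and v₂ plunges 31°→S75°E.
n = v₁ × v₂ = (0.438, 0.030, 0.691) (taken with n_z > 0).
True dip = arccos(n_z / |n|) = arccos(0.8442) = 32.4°.
Dip direction = atan2(0.438, 0.030) = 86° (azimuth of n's horizontal projection).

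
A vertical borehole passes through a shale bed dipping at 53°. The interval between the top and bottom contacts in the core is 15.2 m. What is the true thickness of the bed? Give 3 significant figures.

9.15 m

True thickness t = h · cos(dip) = 15.2 × cos 53°
t = 15.2 × 0.6018 = 9.148 m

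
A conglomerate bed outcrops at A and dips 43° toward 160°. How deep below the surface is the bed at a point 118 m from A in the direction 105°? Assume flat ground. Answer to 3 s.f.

The hole lies 55° from the dip direction, so the down-dip offset is 118 × cos 55° = 67.68 m.
Depth = down-dip offset × tan(dip) = 67.68 × tan 43° = 67.68 × 0.9325
Depth = 63.11 m

63.1 m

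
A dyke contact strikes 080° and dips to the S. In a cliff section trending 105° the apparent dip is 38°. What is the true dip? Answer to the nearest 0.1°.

The section is 25° from the strike.
tan δ = tan α / sin β = tan 38° / sin 25° = 0.7813 / 0.4226 = 1.8487
δ = arctan(1.8487) = 61.59°

61.6°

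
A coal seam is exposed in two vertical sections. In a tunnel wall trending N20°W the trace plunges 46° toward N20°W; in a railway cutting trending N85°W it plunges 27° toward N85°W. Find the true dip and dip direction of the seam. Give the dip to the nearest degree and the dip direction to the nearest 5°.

The two traces are lines in the plane: v₁ = (sin 340°·cos 46°, cos 340°·cos 46°, −sin 46°), v₂ = (sin 275°·cos 27°, cos 275°·cos 27°, −sin 27°).
n = v₁ × v₂ = (-0.240, 0.531, 0.561) (taken with n_z > 0).
True dip = arccos(n_z / |n|) = arccos(0.6936) = 46.1°.
Dip direction = atan2(-0.240, 0.531) = 336° (azimuth of n's horizontal projection).

true dip 46°, dip direction 335°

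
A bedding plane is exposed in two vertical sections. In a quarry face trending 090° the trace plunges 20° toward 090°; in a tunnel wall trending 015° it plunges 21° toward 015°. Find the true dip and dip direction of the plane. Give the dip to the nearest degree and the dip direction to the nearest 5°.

Represent each trace as a vector plunging at its apparent dip toward its trend (east-north-up frame): v₁ = (0.940, 0.000, -0.342), v₂ = (0.242, 0.902, -0.358).
The plane normal is n = v₁ × v₂ ∝ (0.308, 0.254, 0.847).
Dip δ = arctan(|n_h|/n_z) = arctan(0.400/0.847) = 25.2°.
The horizontal component of n points toward azimuth atan2(n_x, n_y) = 51°, the dip direction.

true dip 25°, dip direction 050°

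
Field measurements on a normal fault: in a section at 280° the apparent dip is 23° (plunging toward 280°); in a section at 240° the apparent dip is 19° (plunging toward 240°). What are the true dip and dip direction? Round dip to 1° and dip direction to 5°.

true dip 23°, dip direction 275°

The two traces are lines in the plane: v₁ = (sin 280°·cos 23°, cos 280°·cos 23°, −sin 23°), v₂ = (sin 240°·cos 19°, cos 240°·cos 19°, −sin 19°).
Cross product v₁ × v₂ gives the pole to the plane: n ∝ (-0.237, 0.025, 0.559).
Dip δ = arctan(|n_h|/n_z) = arctan(0.238/0.559) = 23.1°.
The horizontal component of n points toward azimuth atan2(n_x, n_y) = 276°, the dip direction.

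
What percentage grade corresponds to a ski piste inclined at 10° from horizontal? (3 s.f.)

17.6%

grade % = 100 × tan 10° = 100 × 0.1763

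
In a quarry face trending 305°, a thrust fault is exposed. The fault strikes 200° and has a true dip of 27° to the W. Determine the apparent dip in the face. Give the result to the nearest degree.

Angle between strike (200°) and section (305°): β = 75°.
tan(apparent dip) = tan 27° · sin 75° = 0.4922
apparent dip = arctan 0.4922 = 26.20°

26°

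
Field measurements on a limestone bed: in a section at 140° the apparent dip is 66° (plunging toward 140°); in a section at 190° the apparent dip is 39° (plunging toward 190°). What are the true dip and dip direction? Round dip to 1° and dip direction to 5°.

true dip 67°, dip direction 120°

Each apparent-dip line lies in the plane. As unit vectors (x east, y north, z up), v₁ plunges 66°→140° and v₂ plunges 39°→190°.
n = v₁ × v₂ = (0.503, -0.288, 0.242) (taken with n_z > 0).
tan δ = √(n_x²+n_y²)/n_z = 0.580/0.242, so δ = 67.3°.
Dip direction = atan2(0.503, -0.288) = 120° (azimuth of n's horizontal projection).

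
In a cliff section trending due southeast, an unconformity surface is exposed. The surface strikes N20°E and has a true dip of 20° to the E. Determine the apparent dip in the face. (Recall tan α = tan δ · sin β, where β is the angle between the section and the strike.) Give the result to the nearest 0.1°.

The strike is N20°E and the section trends due southeast; the acute angle between them is β = 65°.
tan α = tan 20° × sin 65° = 0.3640 × 0.9063 = 0.3299
apparent dip = arctan 0.3299 = 18.26°

18.3°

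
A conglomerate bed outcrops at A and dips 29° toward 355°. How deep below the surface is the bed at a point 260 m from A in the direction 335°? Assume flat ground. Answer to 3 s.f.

The hole lies 20° from the dip direction, so the down-dip offset is 260 × cos 20° = 244.32 m.
Depth = down-dip offset × tan(dip) = 244.32 × tan 29° = 244.32 × 0.5543
Depth = 135.43 m

135 m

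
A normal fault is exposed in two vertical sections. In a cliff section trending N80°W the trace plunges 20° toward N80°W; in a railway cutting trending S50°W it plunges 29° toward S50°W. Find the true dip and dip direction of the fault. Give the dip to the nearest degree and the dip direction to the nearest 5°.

true dip 29°, dip direction 230°

Each apparent-dip line lies in the plane. As unit vectors (x east, y north, z up), v₁ plunges 20°→N80°W and v₂ plunges 29°→S50°W.
The plane normal is n = v₁ × v₂ ∝ (-0.271, -0.219, 0.630).
tan δ = √(n_x²+n_y²)/n_z = 0.349/0.630, so δ = 29.0°.
Dip direction = azimuth of (n_x, n_y) = atan2(-0.271, -0.219) = 231°.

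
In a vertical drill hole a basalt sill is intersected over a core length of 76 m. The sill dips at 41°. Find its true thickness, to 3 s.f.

True thickness t = h · cos(dip) = 76 × cos 41°
t = 76 × 0.7547 = 57.358 m

57.4 m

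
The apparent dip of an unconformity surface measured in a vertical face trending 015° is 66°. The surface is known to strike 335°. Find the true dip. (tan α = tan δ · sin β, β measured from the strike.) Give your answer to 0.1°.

β = acute angle between strike 335° and section 015° = 40°.
tan δ = tan α / sin β = tan 66° / sin 40° = 2.2460 / 0.6428 = 3.4942
δ = arctan(3.4942) = 74.03°

74.0°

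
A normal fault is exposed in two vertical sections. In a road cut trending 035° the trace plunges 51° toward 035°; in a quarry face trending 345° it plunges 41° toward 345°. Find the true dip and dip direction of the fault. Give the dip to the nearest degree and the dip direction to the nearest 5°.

Represent each trace as a vector plunging at its apparent dip toward its trend (east-north-up frame): v₁ = (0.361, 0.516, -0.777), v₂ = (-0.195, 0.729, -0.656).
n = v₁ × v₂ = (0.228, 0.389, 0.364) (taken with n_z > 0).
True dip = arccos(n_z / |n|) = arccos(0.6281) = 51.1°.
Dip direction = azimuth of (n_x, n_y) = atan2(0.228, 0.389) = 30°.

true dip 51°, dip direction 030°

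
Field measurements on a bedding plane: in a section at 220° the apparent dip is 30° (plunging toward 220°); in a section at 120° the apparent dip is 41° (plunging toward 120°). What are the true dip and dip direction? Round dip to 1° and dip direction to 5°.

Each apparent-dip line lies in the plane. As unit vectors (x east, y north, z up), v₁ plunges 30°→220° and v₂ plunges 41°→120°.
Cross product v₁ × v₂ gives the pole to the plane: n ∝ (0.247, -0.692, 0.644).
Dip δ = arctan(|n_h|/n_z) = arctan(0.735/0.644) = 48.8°.
Dip direction = atan2(0.247, -0.692) = 160° (azimuth of n's horizontal projection).

true dip 49°, dip direction 160°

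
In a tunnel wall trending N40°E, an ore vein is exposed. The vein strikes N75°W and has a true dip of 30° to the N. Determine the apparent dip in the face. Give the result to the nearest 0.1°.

27.6°

The section lies 65° from the strike.
tan α = tan 30° × sin 65° = 0.5774 × 0.9063 = 0.5233
apparent dip = arctan 0.5233 = 27.62°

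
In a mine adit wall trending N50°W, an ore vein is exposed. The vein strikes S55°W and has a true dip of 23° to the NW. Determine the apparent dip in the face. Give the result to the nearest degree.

The section lies 75° from the strike.
tan(apparent dip) = tan 23° · sin 75° = 0.4100
apparent dip = arctan 0.4100 = 22.29°

22°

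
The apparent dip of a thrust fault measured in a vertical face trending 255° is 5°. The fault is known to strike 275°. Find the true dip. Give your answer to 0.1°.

14.3°

β = acute angle between strike 275° and section 255° = 20°.
tan δ = tan α / sin β = tan 5° / sin 20° = 0.0875 / 0.3420 = 0.2558
δ = arctan(0.2558) = 14.35°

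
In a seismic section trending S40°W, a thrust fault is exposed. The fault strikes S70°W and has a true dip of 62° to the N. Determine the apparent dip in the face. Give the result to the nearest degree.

Angle between strike (S70°W) and section (S40°W): β = 30°.
tan(apparent dip) = tan 62° · sin 30° = 0.9404
apparent dip = arctan 0.9404 = 43.24°

43°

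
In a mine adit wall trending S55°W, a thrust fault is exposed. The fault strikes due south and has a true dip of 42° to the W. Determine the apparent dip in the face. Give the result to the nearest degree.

The strike is due south and the section trends S55°W; the acute angle between them is β = 55°.
tan α = tan 42° × sin 55° = 0.9004 × 0.8192 = 0.7376
α = arctan(0.7376) = 36.41°

36°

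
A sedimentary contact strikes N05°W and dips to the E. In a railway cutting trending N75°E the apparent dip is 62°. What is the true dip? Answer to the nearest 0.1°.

62.4°

The section is 80° from the strike.
tan(true dip) = tan 62° / sin 80° = 1.9097
δ = arctan(1.9097) = 62.36°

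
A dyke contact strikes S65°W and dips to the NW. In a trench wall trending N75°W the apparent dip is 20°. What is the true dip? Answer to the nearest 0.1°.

29.5°

β = acute angle between strike S65°W and section N75°W = 40°.
tan δ = tan α / sin β = tan 20° / sin 40° = 0.3640 / 0.6428 = 0.5662
δ = arctan(0.5662) = 29.52°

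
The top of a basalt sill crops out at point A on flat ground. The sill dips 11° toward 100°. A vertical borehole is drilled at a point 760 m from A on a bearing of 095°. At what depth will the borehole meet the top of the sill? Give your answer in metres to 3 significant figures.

147 m

The hole lies 5° from the dip direction, so the down-dip offset is 760 × cos 5° = 757.11 m.
Depth = down-dip offset × tan(dip) = 757.11 × tan 11° = 757.11 × 0.1944
Depth = 147.17 m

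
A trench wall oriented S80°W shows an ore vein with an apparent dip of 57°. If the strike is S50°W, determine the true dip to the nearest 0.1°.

The section is 30° from the strike.
tan(true dip) = tan 57° / sin 30° = 3.0797
true dip = arctan 3.0797 = 72.01°

72.0°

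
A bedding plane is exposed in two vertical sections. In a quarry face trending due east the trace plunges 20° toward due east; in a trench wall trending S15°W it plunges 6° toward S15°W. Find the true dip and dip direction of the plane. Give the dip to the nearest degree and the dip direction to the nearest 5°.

The two traces are lines in the plane: v₁ = (sin 90°·cos 20°, cos 90°·cos 20°, −sin 20°), v₂ = (sin 195°·cos 6°, cos 195°·cos 6°, −sin 6°).
The plane normal is n = v₁ × v₂ ∝ (0.329, -0.186, 0.903).
True dip = arccos(n_z / |n|) = arccos(0.9225) = 22.7°.
The horizontal component of n points toward azimuth atan2(n_x, n_y) = 120°, the dip direction.

true dip 23°, dip direction 120°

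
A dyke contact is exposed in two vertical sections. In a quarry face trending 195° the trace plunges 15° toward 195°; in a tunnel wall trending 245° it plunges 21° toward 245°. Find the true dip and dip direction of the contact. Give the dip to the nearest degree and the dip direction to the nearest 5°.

true dip 21°, dip direction 240°

Represent each trace as a vector plunging at its apparent dip toward its trend (east-north-up frame): v₁ = (-0.250, -0.933, -0.259), v₂ = (-0.846, -0.395, -0.358).
n = v₁ × v₂ = (-0.232, -0.129, 0.691) (taken with n_z > 0).
tan δ = √(n_x²+n_y²)/n_z = 0.266/0.691, so δ = 21.0°.
Dip direction = azimuth of (n_x, n_y) = atan2(-0.232, -0.129) = 241°.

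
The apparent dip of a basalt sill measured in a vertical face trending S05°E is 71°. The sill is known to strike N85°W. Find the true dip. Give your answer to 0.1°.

β = acute angle between strike N85°W and section S05°E = 80°.
tan(true dip) = tan 71° / sin 80° = 2.9490
true dip = arctan 2.9490 = 71.27°

71.3°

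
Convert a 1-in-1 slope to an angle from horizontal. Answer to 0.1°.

tan θ = 1/1 = 1.0000
θ = arctan(1.0000) = 45.00°

45.0°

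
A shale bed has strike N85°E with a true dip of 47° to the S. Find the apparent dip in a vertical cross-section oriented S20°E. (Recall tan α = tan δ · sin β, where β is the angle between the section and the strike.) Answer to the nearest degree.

The section lies 75° from the strike.
tan(apparent dip) = tan 47° · sin 75° = 1.0358
α = arctan(1.0358) = 46.01°

46°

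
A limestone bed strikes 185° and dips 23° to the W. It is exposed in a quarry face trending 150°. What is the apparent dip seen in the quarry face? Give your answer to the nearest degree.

Angle between strike (185°) and section (150°): β = 35°.
tan(apparent dip) = tan 23° · sin 35° = 0.2435
apparent dip = arctan 0.2435 = 13.68°

14°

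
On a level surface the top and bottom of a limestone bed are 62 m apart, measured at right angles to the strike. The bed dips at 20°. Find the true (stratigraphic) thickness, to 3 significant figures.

True thickness t = w · sin(dip) = 62 × sin 20°
t = 62 × 0.3420 = 21.205 m

21.2 m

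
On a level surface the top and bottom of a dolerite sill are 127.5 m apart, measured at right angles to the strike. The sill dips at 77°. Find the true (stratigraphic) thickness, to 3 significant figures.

124 m

True thickness t = w · sin(dip) = 127.5 × sin 77°
t = 127.5 × 0.9744 = 124.232 m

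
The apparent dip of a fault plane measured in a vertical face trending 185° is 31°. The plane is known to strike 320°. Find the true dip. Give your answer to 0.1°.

40.4°

β = acute angle between strike 320° and section 185° = 45°.
tan(true dip) = tan 31° / sin 45° = 0.8497
true dip = arctan 0.8497 = 40.36°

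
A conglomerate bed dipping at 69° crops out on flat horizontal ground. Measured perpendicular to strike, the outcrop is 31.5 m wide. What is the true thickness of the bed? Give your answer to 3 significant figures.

29.4 m

True thickness t = w · sin(dip) = 31.5 × sin 69°
t = 31.5 × 0.9336 = 29.408 m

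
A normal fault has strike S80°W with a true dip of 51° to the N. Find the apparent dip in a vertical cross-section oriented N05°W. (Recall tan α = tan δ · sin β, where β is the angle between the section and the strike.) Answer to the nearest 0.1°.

50.9°

The section lies 85° from the strike.
tan α = tan 51° × sin 85° = 1.2349 × 0.9962 = 1.2302
apparent dip = arctan 1.2302 = 50.89°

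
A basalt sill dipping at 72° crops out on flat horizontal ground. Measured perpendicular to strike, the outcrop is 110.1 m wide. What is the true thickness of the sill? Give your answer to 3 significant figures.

105 m

True thickness t = w · sin(dip) = 110.1 × sin 72°
t = 110.1 × 0.9511 = 104.711 m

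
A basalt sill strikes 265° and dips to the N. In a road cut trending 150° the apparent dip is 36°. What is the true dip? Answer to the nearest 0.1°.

38.7°

The section is 65° from the strike.
tan(true dip) = tan 36° / sin 65° = 0.8017
δ = arctan(0.8017) = 38.72°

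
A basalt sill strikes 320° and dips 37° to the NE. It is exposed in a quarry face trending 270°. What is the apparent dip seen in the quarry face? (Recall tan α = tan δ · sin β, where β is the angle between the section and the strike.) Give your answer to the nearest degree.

30°

The strike is 320° and the section trends 270°; the acute angle between them is β = 50°.
tan(apparent dip) = tan 37° · sin 50° = 0.5773
apparent dip = arctan 0.5773 = 30.00°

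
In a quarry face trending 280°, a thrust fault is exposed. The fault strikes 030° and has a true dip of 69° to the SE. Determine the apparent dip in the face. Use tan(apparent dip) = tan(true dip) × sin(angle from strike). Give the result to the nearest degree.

Angle between strike (030°) and section (280°): β = 70°.
tan α = tan 69° × sin 70° = 2.6051 × 0.9397 = 2.4480
α = arctan(2.4480) = 67.78°

68°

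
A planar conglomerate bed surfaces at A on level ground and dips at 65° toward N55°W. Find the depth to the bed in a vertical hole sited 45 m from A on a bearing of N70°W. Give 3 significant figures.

93.2 m

The hole lies 15° from the dip direction, so the down-dip offset is 45 × cos 15° = 43.47 m.
Depth = down-dip offset × tan(dip) = 43.47 × tan 65° = 43.47 × 2.1445
Depth = 93.21 m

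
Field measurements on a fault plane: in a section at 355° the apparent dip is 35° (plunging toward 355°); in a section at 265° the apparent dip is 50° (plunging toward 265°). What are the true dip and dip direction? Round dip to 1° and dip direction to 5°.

true dip 54°, dip direction 295°

Each apparent-dip line lies in the plane. As unit vectors (x east, y north, z up), v₁ plunges 35°→355° and v₂ plunges 50°→265°.
The plane normal is n = v₁ × v₂ ∝ (-0.657, 0.313, 0.527).
Dip δ = arctan(|n_h|/n_z) = arctan(0.728/0.527) = 54.1°.
Dip direction = atan2(-0.657, 0.313) = 295° (azimuth of n's horizontal projection).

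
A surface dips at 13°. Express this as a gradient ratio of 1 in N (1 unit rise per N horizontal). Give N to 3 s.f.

1 in 4.33

1 : N means tan θ = 1/N, so N = 1/tan 13° = 1/0.2309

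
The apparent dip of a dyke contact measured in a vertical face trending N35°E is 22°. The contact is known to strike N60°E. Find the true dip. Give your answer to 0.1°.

β = acute angle between strike N60°E and section N35°E = 25°.
tan δ = tan α / sin β = tan 22° / sin 25° = 0.4040 / 0.4226 = 0.9560
true dip = arctan 0.9560 = 43.71°

43.7°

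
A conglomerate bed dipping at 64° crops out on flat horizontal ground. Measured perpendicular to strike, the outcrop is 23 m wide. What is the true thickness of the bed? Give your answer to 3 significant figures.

20.7 m

True thickness t = w · sin(dip) = 23 × sin 64°
t = 23 × 0.8988 = 20.672 m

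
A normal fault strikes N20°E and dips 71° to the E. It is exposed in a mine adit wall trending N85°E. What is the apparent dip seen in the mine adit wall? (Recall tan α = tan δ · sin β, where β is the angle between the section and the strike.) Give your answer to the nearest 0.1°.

69.2°

The section lies 65° from the strike.
tan α = tan 71° × sin 65° = 2.9042 × 0.9063 = 2.6321
α = arctan(2.6321) = 69.20°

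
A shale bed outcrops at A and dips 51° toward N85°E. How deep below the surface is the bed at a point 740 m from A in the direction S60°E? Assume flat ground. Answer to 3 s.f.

The hole lies 35° from the dip direction, so the down-dip offset is 740 × cos 35° = 606.17 m.
Depth = down-dip offset × tan(dip) = 606.17 × tan 51° = 606.17 × 1.2349
Depth = 748.56 m

749 m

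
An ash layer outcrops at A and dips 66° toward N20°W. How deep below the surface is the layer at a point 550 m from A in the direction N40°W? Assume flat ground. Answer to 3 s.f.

The hole lies 20° from the dip direction, so the down-dip offset is 550 × cos 20° = 516.83 m.
Depth = down-dip offset × tan(dip) = 516.83 × tan 66° = 516.83 × 2.2460
Depth = 1160.82 m

1160 m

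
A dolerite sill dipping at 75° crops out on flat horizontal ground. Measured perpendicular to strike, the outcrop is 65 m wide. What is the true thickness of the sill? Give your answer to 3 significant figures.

True thickness t = w · sin(dip) = 65 × sin 75°
t = 65 × 0.9659 = 62.785 m

62.8 m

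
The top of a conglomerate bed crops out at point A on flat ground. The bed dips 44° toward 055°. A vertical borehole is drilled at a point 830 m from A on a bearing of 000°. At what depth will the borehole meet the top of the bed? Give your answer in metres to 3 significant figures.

460 m

The hole lies 55° from the dip direction, so the down-dip offset is 830 × cos 55° = 476.07 m.
Depth = down-dip offset × tan(dip) = 476.07 × tan 44° = 476.07 × 0.9657
Depth = 459.73 m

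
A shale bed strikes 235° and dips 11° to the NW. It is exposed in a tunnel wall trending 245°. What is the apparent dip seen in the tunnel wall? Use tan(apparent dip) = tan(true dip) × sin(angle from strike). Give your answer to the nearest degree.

2°

Angle between strike (235°) and section (245°): β = 10°.
tan α = tan 11° × sin 10° = 0.1944 × 0.1736 = 0.0338
α = arctan(0.0338) = 1.93°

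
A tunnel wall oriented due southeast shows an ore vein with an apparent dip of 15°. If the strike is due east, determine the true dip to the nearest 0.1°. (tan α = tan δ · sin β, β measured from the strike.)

20.8°

β = acute angle between strike due east and section due southeast = 45°.
tan(true dip) = tan 15° / sin 45° = 0.3789
δ = arctan(0.3789) = 20.75°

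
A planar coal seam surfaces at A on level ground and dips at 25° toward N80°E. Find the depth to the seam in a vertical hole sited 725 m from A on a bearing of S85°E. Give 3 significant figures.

The hole lies 15° from the dip direction, so the down-dip offset is 725 × cos 15° = 700.30 m.
Depth = down-dip offset × tan(dip) = 700.30 × tan 25° = 700.30 × 0.4663
Depth = 326.55 m

327 m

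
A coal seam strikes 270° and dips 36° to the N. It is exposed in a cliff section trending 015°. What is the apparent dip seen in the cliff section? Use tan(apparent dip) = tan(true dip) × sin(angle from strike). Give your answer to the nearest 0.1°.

35.1°

Angle between strike (270°) and section (015°): β = 75°.
tan α = tan 36° × sin 75° = 0.7265 × 0.9659 = 0.7018
α = arctan(0.7018) = 35.06°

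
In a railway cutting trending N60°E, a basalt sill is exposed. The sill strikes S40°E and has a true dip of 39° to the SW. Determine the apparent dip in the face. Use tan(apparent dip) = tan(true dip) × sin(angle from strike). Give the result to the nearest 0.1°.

Angle between strike (S40°E) and section (N60°E): β = 80°.
tan(apparent dip) = tan 39° · sin 80° = 0.7975
α = arctan(0.7975) = 38.57°

38.6°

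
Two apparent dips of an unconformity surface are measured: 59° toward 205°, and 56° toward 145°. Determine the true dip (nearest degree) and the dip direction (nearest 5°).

Each apparent-dip line lies in the plane. As unit vectors (x east, y north, z up), v₁ plunges 59°→205° and v₂ plunges 56°→145°.
The plane normal is n = v₁ × v₂ ∝ (-0.006, -0.455, 0.249).
Dip δ = arctan(|n_h|/n_z) = arctan(0.455/0.249) = 61.3°.
Dip direction = azimuth of (n_x, n_y) = atan2(-0.006, -0.455) = 181°.

true dip 61°, dip direction 180°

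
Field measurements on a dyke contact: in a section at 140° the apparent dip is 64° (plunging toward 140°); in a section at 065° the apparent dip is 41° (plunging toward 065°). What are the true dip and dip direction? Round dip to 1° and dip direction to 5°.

Represent each trace as a vector plunging at its apparent dip toward its trend (east-north-up frame): v₁ = (0.282, -0.336, -0.899), v₂ = (0.684, 0.319, -0.656).
Cross product v₁ × v₂ gives the pole to the plane: n ∝ (0.507, -0.430, 0.320).
tan δ = √(n_x²+n_y²)/n_z = 0.665/0.320, so δ = 64.3°.
Dip direction = azimuth of (n_x, n_y) = atan2(0.507, -0.430) = 130°.

true dip 64°, dip direction 130°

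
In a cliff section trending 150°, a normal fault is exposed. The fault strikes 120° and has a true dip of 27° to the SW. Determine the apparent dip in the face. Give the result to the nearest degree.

14°

The section lies 30° from the strike.
tan α = tan 27° × sin 30° = 0.5095 × 0.5000 = 0.2548
α = arctan(0.2548) = 14.29°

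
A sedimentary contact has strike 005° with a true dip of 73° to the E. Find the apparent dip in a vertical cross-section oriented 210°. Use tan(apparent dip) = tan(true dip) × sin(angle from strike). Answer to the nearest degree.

54°

The strike is 005° and the section trends 210°; the acute angle between them is β = 25°.
tan(apparent dip) = tan 73° · sin 25° = 1.3823
α = arctan(1.3823) = 54.12°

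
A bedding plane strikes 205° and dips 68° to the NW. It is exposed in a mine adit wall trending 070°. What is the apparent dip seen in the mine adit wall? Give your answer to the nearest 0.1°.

The strike is 205° and the section trends 070°; the acute angle between them is β = 45°.
tan α = tan 68° × sin 45° = 2.4751 × 0.7071 = 1.7502
apparent dip = arctan 1.7502 = 60.26°

60.3°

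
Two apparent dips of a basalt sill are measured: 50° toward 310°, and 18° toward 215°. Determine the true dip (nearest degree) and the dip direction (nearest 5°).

Represent each trace as a vector plunging at its apparent dip toward its trend (east-north-up frame): v₁ = (-0.492, 0.413, -0.766), v₂ = (-0.546, -0.779, -0.309).
Cross product v₁ × v₂ gives the pole to the plane: n ∝ (-0.724, 0.266, 0.609).
Dip δ = arctan(|n_h|/n_z) = arctan(0.772/0.609) = 51.7°.
Dip direction = atan2(-0.724, 0.266) = 290° (azimuth of n's horizontal projection).

true dip 52°, dip direction 290°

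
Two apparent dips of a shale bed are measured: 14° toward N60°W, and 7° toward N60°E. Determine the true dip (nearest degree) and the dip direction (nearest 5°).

true dip 21°, dip direction 350°

Each apparent-dip line lies in the plane. As unit vectors (x east, y north, z up), v₁ plunges 14°→N60°W and v₂ plunges 7°→N60°E.
n = v₁ × v₂ = (-0.061, 0.310, 0.834) (taken with n_z > 0).
tan δ = √(n_x²+n_y²)/n_z = 0.316/0.834, so δ = 20.8°.
Dip direction = azimuth of (n_x, n_y) = atan2(-0.061, 0.310) = 349°.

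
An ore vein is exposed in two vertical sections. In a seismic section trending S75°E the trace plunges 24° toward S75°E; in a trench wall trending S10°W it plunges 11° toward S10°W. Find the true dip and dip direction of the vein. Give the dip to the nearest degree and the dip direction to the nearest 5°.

true dip 25°, dip direction 125°

Each apparent-dip line lies in the plane. As unit vectors (x east, y north, z up), v₁ plunges 24°→S75°E and v₂ plunges 11°→S10°W.
n = v₁ × v₂ = (0.348, -0.238, 0.893) (taken with n_z > 0).
Dip δ = arctan(|n_h|/n_z) = arctan(0.422/0.893) = 25.3°.
The horizontal component of n points toward azimuth atan2(n_x, n_y) = 124°, the dip direction.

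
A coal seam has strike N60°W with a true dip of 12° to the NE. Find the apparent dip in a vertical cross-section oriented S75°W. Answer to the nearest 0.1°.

8.5°

Angle between strike (N60°W) and section (S75°W): β = 45°.
tan α = tan 12° × sin 45° = 0.2126 × 0.7071 = 0.1503
α = arctan(0.1503) = 8.55°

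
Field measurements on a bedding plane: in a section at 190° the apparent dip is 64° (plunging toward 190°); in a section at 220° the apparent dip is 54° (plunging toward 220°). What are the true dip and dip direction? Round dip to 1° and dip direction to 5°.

true dip 66°, dip direction 170°

Represent each trace as a vector plunging at its apparent dip toward its trend (east-north-up frame): v₁ = (-0.076, -0.432, -0.899), v₂ = (-0.378, -0.450, -0.809).
n = v₁ × v₂ = (0.055, -0.278, 0.129) (taken with n_z > 0).
tan δ = √(n_x²+n_y²)/n_z = 0.283/0.129, so δ = 65.6°.
Dip direction = atan2(0.055, -0.278) = 169° (azimuth of n's horizontal projection).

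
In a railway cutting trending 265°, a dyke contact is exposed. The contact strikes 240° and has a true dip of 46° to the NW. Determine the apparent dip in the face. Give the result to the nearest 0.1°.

23.6°

The section lies 25° from the strike.
tan α = tan 46° × sin 25° = 1.0355 × 0.4226 = 0.4376
α = arctan(0.4376) = 23.64°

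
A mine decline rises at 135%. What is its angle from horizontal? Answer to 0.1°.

53.5°

tan θ = 135/100 = 1.3500
θ = arctan(1.3500) = 53.47°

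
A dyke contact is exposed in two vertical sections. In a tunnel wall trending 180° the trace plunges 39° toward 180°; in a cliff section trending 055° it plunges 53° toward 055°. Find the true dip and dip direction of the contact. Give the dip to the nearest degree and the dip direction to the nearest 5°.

The two traces are lines in the plane: v₁ = (sin 180°·cos 39°, cos 180°·cos 39°, −sin 39°), v₂ = (sin 55°·cos 53°, cos 55°·cos 53°, −sin 53°).
The plane normal is n = v₁ × v₂ ∝ (0.838, -0.310, 0.383).
tan δ = √(n_x²+n_y²)/n_z = 0.893/0.383, so δ = 66.8°.
Dip direction = atan2(0.838, -0.310) = 110° (azimuth of n's horizontal projection).

true dip 67°, dip direction 110°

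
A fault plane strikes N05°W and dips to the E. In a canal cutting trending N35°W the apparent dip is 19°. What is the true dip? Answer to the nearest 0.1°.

34.6°

β = acute angle between strike N05°W and section N35°W = 30°.
tan δ = tan α / sin β = tan 19° / sin 30° = 0.3443 / 0.5000 = 0.6887
true dip = arctan 0.6887 = 34.55°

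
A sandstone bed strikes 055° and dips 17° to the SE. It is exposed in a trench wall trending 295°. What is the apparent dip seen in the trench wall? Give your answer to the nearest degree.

The strike is 055° and the section trends 295°; the acute angle between them is β = 60°.
tan α = tan 17° × sin 60° = 0.3057 × 0.8660 = 0.2648
apparent dip = arctan 0.2648 = 14.83°

15°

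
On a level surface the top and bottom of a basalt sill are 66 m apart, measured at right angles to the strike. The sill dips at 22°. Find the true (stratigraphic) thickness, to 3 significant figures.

True thickness t = w · sin(dip) = 66 × sin 22°
t = 66 × 0.3746 = 24.724 m

24.7 m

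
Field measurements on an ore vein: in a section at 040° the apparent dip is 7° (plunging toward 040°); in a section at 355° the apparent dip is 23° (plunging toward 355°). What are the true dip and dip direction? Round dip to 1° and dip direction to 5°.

true dip 26°, dip direction 325°

Each apparent-dip line lies in the plane. As unit vectors (x east, y north, z up), v₁ plunges 7°→040° and v₂ plunges 23°→355°.
The plane normal is n = v₁ × v₂ ∝ (-0.185, 0.259, 0.646).
Dip δ = arctan(|n_h|/n_z) = arctan(0.319/0.646) = 26.2°.
Dip direction = atan2(-0.185, 0.259) = 324° (azimuth of n's horizontal projection).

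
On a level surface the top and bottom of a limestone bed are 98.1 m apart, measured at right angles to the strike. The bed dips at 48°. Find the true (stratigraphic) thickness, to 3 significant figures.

True thickness t = w · sin(dip) = 98.1 × sin 48°
t = 98.1 × 0.7431 = 72.903 m

72.9 m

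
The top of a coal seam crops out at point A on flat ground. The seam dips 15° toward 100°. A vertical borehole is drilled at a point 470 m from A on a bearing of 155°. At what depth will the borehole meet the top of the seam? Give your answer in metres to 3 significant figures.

72.2 m

The hole lies 55° from the dip direction, so the down-dip offset is 470 × cos 55° = 269.58 m.
Depth = down-dip offset × tan(dip) = 269.58 × tan 15° = 269.58 × 0.2679
Depth = 72.23 m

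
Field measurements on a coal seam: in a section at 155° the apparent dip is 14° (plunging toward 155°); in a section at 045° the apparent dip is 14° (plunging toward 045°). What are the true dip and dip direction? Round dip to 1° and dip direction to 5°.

The two traces are lines in the plane: v₁ = (sin 155°·cos 14°, cos 155°·cos 14°, −sin 14°), v₂ = (sin 45°·cos 14°, cos 45°·cos 14°, −sin 14°).
n = v₁ × v₂ = (0.379, -0.067, 0.885) (taken with n_z > 0).
True dip = arccos(n_z / |n|) = arccos(0.9171) = 23.5°.
Dip direction = atan2(0.379, -0.067) = 100° (azimuth of n's horizontal projection).

true dip 23°, dip direction 100°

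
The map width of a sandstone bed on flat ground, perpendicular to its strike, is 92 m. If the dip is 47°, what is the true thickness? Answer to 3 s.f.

67.3 m

True thickness t = w · sin(dip) = 92 × sin 47°
t = 92 × 0.7314 = 67.285 m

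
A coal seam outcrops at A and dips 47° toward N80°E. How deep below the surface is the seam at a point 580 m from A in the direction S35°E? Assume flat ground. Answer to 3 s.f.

263 m

The hole lies 65° from the dip direction, so the down-dip offset is 580 × cos 65° = 245.12 m.
Depth = down-dip offset × tan(dip) = 245.12 × tan 47° = 245.12 × 1.0724
Depth = 262.86 m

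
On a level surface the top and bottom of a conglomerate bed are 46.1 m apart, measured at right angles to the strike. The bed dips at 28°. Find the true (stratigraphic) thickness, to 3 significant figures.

True thickness t = w · sin(dip) = 46.1 × sin 28°
t = 46.1 × 0.4695 = 21.643 m

21.6 m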